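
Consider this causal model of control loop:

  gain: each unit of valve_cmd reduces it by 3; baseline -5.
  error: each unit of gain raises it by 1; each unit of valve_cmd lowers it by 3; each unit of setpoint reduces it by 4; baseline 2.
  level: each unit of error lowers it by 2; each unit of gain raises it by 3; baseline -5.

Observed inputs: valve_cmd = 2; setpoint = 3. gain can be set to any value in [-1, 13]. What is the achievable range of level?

Intervening on gain fixes its value directly, overriding its dependence on valve_cmd.
Substituting into the error equation gives error = gain - 16.
This gives level = gain + 27.
Linear in gain, so extremes are at the endpoints: gain = -1 gives level = 26; gain = 13 gives level = 40.

26 to 40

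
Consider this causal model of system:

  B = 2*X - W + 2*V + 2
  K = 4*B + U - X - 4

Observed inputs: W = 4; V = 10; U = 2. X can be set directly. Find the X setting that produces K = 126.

Substituting into the B equation gives B = 2*X + 18.
Substituting into the K equation gives K = 7*X + 70.
Solve 7*X + 70 = 126: X = (126 - 70) / 7 = 8.

X = 8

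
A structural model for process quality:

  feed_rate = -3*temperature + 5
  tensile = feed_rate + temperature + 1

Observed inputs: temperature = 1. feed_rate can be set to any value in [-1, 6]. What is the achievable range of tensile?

1 to 8

Intervening on feed_rate fixes its value directly, overriding its dependence on temperature.
Substituting into the tensile equation gives tensile = feed_rate + 2.
Linear in feed_rate, so extremes are at the endpoints: feed_rate = -1 gives tensile = 1; feed_rate = 6 gives tensile = 8.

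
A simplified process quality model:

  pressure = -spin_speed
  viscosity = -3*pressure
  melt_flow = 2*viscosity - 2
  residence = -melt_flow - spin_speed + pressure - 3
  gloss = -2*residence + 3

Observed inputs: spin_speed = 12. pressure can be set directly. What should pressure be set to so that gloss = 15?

pressure = 1

Intervening on pressure fixes its value directly, overriding its dependence on spin_speed.
Substituting into the melt_flow equation gives melt_flow = -6*pressure - 2.
Substituting into the residence equation gives residence = 7*pressure - 13.
So gloss = -14*pressure + 29.
Solve -14*pressure + 29 = 15: pressure = (15 - 29) / -14 = 1.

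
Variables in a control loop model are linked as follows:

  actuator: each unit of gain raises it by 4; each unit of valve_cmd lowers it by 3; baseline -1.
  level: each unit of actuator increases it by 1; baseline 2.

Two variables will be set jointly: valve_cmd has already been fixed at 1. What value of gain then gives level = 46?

gain = 12

With valve_cmd held at 1:
Substituting into the actuator equation gives actuator = 4*gain - 4.
level becomes 4*gain - 2.
Solve 4*gain - 2 = 46: gain = (46 + 2) / 4 = 12.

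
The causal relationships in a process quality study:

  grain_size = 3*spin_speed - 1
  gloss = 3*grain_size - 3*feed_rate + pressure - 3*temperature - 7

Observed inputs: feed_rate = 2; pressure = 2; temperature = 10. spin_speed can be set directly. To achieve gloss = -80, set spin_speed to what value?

Substituting into the gloss equation gives gloss = 9*spin_speed - 44.
Solve 9*spin_speed - 44 = -80: spin_speed = (-80 + 44) / 9 = -4.

spin_speed = -4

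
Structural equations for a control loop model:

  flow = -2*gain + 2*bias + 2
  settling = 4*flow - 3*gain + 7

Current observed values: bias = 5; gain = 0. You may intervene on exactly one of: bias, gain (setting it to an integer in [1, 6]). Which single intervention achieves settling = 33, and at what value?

set gain = 2

Intervening on bias: settling = 8*bias + 15. Reaching 33 requires bias = 9/4, not an integer.
Intervening on gain: with other inputs at their observed values, settling = -11*gain + 55. Solving for 33 gives gain = 2, within [1, 6].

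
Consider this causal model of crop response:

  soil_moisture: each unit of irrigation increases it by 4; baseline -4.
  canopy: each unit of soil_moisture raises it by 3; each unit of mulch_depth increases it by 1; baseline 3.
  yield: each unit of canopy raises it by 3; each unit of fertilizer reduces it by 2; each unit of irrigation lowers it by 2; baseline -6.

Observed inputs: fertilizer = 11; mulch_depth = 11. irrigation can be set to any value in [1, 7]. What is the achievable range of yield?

12 to 216

Substituting into the canopy equation gives canopy = 12*irrigation + 2.
So yield = 34*irrigation - 22.
Linear in irrigation, so extremes are at the endpoints: irrigation = 1 gives yield = 12; irrigation = 7 gives yield = 216.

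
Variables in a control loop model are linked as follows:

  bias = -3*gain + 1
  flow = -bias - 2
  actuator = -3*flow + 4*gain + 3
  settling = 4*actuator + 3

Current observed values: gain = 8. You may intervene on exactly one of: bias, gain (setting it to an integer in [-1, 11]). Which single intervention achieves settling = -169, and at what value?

Intervening on bias: settling = 12*bias + 167. Reaching -169 requires bias = -28, outside [-1, 11].
Intervening on gain: with other inputs at their observed values, settling = -20*gain + 51. Solving for -169 gives gain = 11, within [-1, 11].

set gain = 11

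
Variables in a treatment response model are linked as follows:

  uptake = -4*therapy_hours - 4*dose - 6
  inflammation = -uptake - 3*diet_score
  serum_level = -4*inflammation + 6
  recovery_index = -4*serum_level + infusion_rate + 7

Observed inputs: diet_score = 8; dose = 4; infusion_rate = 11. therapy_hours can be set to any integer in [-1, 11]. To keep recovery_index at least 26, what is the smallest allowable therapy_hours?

Substituting into the uptake equation gives uptake = -4*therapy_hours - 22.
Substituting into the inflammation equation gives inflammation = 4*therapy_hours - 2.
This gives serum_level = -16*therapy_hours + 14.
Substituting into the recovery_index equation gives recovery_index = 64*therapy_hours - 38.
Require 64*therapy_hours - 38 ≥ 26, so therapy_hours ≥ 1.
The smallest integer in [-1, 11] satisfying this is 1.

therapy_hours = 1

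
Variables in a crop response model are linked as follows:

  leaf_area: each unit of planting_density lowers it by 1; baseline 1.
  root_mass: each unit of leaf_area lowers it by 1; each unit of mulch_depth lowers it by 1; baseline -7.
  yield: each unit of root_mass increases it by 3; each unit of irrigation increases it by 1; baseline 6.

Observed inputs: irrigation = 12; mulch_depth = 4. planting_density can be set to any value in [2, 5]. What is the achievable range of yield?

-12 to -3

Substituting into the root_mass equation gives root_mass = planting_density - 12.
yield becomes 3*planting_density - 18.
Linear in planting_density, so extremes are at the endpoints: planting_density = 2 gives yield = -12; planting_density = 5 gives yield = -3.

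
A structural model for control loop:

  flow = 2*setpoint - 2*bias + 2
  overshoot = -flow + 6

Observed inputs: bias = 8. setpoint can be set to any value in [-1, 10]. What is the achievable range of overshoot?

Substituting into the flow equation gives flow = 2*setpoint - 14.
overshoot becomes -2*setpoint + 20.
Linear in setpoint, so extremes are at the endpoints: setpoint = -1 gives overshoot = 22; setpoint = 10 gives overshoot = 0.

0 to 22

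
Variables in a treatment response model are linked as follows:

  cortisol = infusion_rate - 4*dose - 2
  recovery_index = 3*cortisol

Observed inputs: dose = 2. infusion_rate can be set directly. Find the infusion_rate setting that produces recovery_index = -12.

Substituting into the cortisol equation gives cortisol = infusion_rate - 10.
recovery_index becomes 3*infusion_rate - 30.
Solve 3*infusion_rate - 30 = -12: infusion_rate = (-12 + 30) / 3 = 6.

infusion_rate = 6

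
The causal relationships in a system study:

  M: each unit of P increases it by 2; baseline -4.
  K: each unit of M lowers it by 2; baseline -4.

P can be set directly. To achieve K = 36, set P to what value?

P = -8

Substituting into the K equation gives K = -4*P + 4.
Solve -4*P + 4 = 36: P = (36 - 4) / -4 = -8.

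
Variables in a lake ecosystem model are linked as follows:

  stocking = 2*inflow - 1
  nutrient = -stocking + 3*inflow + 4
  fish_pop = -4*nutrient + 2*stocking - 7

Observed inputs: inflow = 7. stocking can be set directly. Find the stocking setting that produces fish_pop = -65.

Intervening on stocking fixes its value directly, overriding its dependence on inflow.
Substituting into the nutrient equation gives nutrient = -stocking + 25.
fish_pop becomes 6*stocking - 107.
Solve 6*stocking - 107 = -65: stocking = (-65 + 107) / 6 = 7.

stocking = 7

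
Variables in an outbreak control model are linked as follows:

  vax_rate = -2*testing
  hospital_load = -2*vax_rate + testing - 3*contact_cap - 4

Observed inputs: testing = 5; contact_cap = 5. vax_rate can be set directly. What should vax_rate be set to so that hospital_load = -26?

Intervening on vax_rate fixes its value directly, overriding its dependence on testing.
Substituting into the hospital_load equation gives hospital_load = -2*vax_rate - 14.
Solve -2*vax_rate - 14 = -26: vax_rate = (-26 + 14) / -2 = 6.

vax_rate = 6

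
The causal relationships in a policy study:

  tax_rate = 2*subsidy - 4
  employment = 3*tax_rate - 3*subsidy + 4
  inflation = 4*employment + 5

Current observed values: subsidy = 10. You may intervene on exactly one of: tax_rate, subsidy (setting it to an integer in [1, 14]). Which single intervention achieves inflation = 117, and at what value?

set subsidy = 12

Intervening on tax_rate: inflation = 12*tax_rate - 99. Reaching 117 requires tax_rate = 18, outside [1, 14].
Intervening on subsidy: with other inputs at their observed values, inflation = 12*subsidy - 27. Solving for 117 gives subsidy = 12, within [1, 14].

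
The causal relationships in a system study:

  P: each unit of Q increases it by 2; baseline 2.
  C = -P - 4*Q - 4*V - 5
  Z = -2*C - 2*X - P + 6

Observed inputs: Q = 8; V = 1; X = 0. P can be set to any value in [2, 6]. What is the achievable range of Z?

90 to 94

Intervening on P fixes its value directly, overriding its dependence on Q.
Substituting into the C equation gives C = -P - 41.
Z becomes P + 88.
Linear in P, so extremes are at the endpoints: P = 2 gives Z = 90; P = 6 gives Z = 94.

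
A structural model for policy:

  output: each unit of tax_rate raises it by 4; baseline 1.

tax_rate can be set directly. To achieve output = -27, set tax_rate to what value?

Solve 4*tax_rate + 1 = -27: tax_rate = (-27 - 1) / 4 = -7.

tax_rate = -7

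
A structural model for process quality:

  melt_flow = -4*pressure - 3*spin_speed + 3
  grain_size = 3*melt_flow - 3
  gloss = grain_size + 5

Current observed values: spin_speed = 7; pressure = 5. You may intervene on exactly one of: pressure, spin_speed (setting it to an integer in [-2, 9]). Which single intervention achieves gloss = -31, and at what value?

set spin_speed = -2

Intervening on pressure: gloss = -12*pressure - 52. Reaching -31 requires pressure = -7/4, not an integer.
Intervening on spin_speed: with other inputs at their observed values, gloss = -9*spin_speed - 49. Solving for -31 gives spin_speed = -2, within [-2, 9].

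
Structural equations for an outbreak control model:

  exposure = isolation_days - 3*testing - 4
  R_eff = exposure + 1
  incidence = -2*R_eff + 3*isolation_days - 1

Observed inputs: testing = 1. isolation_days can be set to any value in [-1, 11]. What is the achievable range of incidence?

Substituting into the exposure equation gives exposure = isolation_days - 7.
This gives R_eff = isolation_days - 6.
This gives incidence = isolation_days + 11.
Linear in isolation_days, so extremes are at the endpoints: isolation_days = -1 gives incidence = 10; isolation_days = 11 gives incidence = 22.

10 to 22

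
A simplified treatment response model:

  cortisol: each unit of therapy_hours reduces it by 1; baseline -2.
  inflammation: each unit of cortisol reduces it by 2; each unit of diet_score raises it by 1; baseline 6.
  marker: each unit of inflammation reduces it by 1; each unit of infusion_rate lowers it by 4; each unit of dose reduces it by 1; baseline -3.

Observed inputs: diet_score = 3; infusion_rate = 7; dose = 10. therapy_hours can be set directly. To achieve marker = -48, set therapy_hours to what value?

therapy_hours = -3

Substituting into the inflammation equation gives inflammation = 2*therapy_hours + 13.
marker becomes -2*therapy_hours - 54.
Solve -2*therapy_hours - 54 = -48: therapy_hours = (-48 + 54) / -2 = -3.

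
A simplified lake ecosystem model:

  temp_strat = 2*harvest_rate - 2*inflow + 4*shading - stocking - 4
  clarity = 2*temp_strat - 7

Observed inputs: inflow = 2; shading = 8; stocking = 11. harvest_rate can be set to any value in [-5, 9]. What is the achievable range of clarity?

-1 to 55

Substituting into the temp_strat equation gives temp_strat = 2*harvest_rate + 13.
Substituting into the clarity equation gives clarity = 4*harvest_rate + 19.
Linear in harvest_rate, so extremes are at the endpoints: harvest_rate = -5 gives clarity = -1; harvest_rate = 9 gives clarity = 55.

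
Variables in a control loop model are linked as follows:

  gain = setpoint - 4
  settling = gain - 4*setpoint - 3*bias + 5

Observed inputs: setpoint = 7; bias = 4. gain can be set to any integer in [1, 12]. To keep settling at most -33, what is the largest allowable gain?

Intervening on gain fixes its value directly, overriding its dependence on setpoint.
Substituting into the settling equation gives settling = gain - 35.
Require gain - 35 ≤ -33, so gain ≤ 2.
The largest integer in [1, 12] satisfying this is 2.

gain = 2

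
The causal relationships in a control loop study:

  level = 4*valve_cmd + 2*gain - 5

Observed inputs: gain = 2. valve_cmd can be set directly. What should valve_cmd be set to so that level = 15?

Substituting into the level equation gives level = 4*valve_cmd - 1.
Solve 4*valve_cmd - 1 = 15: valve_cmd = (15 + 1) / 4 = 4.

valve_cmd = 4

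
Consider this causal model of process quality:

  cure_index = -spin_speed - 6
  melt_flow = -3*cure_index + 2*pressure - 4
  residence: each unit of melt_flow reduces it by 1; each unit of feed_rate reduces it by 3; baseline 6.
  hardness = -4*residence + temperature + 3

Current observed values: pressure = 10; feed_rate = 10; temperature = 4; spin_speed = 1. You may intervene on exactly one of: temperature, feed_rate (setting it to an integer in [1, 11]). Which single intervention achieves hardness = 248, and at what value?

Intervening on temperature: with other inputs at their observed values, hardness = temperature + 247. Solving for 248 gives temperature = 1, within [1, 11].
Intervening on feed_rate: hardness = 12*feed_rate + 131. Reaching 248 requires feed_rate = 39/4, not an integer.

set temperature = 1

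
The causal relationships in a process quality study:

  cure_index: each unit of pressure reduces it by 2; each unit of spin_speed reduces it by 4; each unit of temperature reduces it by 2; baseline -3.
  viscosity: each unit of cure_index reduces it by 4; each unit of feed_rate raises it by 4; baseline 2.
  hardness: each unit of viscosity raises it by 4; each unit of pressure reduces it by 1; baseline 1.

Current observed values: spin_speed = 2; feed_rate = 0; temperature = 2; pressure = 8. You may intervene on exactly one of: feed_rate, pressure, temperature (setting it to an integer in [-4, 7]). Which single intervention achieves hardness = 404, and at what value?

Intervening on feed_rate: hardness = 16*feed_rate + 497. Reaching 404 requires feed_rate = -93/16, not an integer.
Intervening on pressure: with other inputs at their observed values, hardness = 31*pressure + 249. Solving for 404 gives pressure = 5, within [-4, 7].
Intervening on temperature: hardness = 32*temperature + 433. Reaching 404 requires temperature = -29/32, not an integer.

set pressure = 5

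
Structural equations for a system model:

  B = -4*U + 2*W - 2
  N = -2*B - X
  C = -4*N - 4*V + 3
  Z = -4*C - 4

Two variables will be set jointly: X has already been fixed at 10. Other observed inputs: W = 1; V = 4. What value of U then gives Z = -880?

U = -6

With X held at 10:
Substituting into the B equation gives B = -4*U.
This gives N = 8*U - 10.
So C = -32*U + 27.
Z becomes 128*U - 112.
Solve 128*U - 112 = -880: U = (-880 + 112) / 128 = -6.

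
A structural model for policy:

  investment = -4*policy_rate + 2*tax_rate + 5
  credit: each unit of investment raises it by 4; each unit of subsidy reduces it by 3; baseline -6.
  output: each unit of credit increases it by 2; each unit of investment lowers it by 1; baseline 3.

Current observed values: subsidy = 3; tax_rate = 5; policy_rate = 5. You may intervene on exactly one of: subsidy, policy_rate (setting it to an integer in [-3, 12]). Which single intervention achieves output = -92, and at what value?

set subsidy = 8

Intervening on subsidy: with other inputs at their observed values, output = -6*subsidy - 44. Solving for -92 gives subsidy = 8, within [-3, 12].
Intervening on policy_rate: output = -28*policy_rate + 78. Reaching -92 requires policy_rate = 85/14, not an integer.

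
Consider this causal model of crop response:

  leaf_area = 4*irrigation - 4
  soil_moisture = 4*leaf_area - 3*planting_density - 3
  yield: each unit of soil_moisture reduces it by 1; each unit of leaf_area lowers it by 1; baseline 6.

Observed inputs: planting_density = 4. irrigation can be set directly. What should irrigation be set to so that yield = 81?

Substituting into the soil_moisture equation gives soil_moisture = 16*irrigation - 31.
Substituting into the yield equation gives yield = -20*irrigation + 41.
Solve -20*irrigation + 41 = 81: irrigation = (81 - 41) / -20 = -2.

irrigation = -2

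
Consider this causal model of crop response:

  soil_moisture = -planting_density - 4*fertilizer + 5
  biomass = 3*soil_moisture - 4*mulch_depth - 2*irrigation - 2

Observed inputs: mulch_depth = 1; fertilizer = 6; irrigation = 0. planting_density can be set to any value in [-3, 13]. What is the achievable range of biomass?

-102 to -54

Substituting into the soil_moisture equation gives soil_moisture = -planting_density - 19.
Substituting into the biomass equation gives biomass = -3*planting_density - 63.
Linear in planting_density, so extremes are at the endpoints: planting_density = -3 gives biomass = -54; planting_density = 13 gives biomass = -102.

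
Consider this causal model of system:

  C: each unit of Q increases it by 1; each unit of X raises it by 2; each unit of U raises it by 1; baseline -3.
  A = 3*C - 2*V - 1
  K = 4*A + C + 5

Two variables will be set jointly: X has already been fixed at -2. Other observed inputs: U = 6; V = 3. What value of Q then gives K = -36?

Q = 0

With X held at -2:
Substituting into the C equation gives C = Q - 1.
Substituting into the A equation gives A = 3*Q - 10.
Substituting into the K equation gives K = 13*Q - 36.
Solve 13*Q - 36 = -36: Q = (-36 + 36) / 13 = 0.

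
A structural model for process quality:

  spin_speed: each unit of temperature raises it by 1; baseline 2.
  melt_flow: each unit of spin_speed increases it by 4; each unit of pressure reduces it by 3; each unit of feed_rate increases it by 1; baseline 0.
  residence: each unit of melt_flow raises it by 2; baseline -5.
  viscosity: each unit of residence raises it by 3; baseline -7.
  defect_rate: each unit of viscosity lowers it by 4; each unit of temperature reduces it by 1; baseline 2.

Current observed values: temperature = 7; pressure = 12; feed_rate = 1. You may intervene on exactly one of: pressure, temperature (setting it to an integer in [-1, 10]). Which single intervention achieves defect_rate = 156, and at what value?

Intervening on pressure: defect_rate = 72*pressure - 805. Reaching 156 requires pressure = 961/72, not an integer.
Intervening on temperature: with other inputs at their observed values, defect_rate = -97*temperature + 738. Solving for 156 gives temperature = 6, within [-1, 10].

set temperature = 6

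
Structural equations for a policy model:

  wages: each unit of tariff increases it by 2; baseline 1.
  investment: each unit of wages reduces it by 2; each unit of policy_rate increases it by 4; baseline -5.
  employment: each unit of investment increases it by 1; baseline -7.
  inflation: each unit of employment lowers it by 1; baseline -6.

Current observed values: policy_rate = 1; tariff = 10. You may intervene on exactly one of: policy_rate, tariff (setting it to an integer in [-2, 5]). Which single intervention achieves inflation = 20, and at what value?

set tariff = 4

Intervening on policy_rate: inflation = -4*policy_rate + 48. Reaching 20 requires policy_rate = 7, outside [-2, 5].
Intervening on tariff: with other inputs at their observed values, inflation = 4*tariff + 4. Solving for 20 gives tariff = 4, within [-2, 5].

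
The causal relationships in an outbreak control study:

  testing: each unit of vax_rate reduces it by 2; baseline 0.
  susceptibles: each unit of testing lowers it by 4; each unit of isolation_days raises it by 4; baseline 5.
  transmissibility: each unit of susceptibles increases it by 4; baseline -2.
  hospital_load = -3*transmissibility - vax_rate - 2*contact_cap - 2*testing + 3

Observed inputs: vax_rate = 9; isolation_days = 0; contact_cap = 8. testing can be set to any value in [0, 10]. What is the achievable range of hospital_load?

-76 to 384

Intervening on testing fixes its value directly, overriding its dependence on vax_rate.
Substituting into the susceptibles equation gives susceptibles = -4*testing + 5.
Substituting into the transmissibility equation gives transmissibility = -16*testing + 18.
Substituting into the hospital_load equation gives hospital_load = 46*testing - 76.
Linear in testing, so extremes are at the endpoints: testing = 0 gives hospital_load = -76; testing = 10 gives hospital_load = 384.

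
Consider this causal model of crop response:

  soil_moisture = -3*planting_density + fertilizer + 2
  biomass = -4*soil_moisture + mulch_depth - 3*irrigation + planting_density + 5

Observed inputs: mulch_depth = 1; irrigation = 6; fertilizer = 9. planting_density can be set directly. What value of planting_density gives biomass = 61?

Substituting into the soil_moisture equation gives soil_moisture = -3*planting_density + 11.
So biomass = 13*planting_density - 56.
Solve 13*planting_density - 56 = 61: planting_density = (61 + 56) / 13 = 9.

planting_density = 9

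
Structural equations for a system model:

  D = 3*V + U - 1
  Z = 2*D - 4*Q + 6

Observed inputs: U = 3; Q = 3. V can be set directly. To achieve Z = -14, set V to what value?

Substituting into the D equation gives D = 3*V + 2.
This gives Z = 6*V - 2.
Solve 6*V - 2 = -14: V = (-14 + 2) / 6 = -2.

V = -2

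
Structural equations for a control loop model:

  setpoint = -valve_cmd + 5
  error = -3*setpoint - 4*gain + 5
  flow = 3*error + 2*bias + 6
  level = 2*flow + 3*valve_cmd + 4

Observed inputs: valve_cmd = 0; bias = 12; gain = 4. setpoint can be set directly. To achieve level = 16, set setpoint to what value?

Intervening on setpoint fixes its value directly, overriding its dependence on valve_cmd.
Substituting into the error equation gives error = -3*setpoint - 11.
This gives flow = -9*setpoint - 3.
Substituting into the level equation gives level = -18*setpoint - 2.
Solve -18*setpoint - 2 = 16: setpoint = (16 + 2) / -18 = -1.

setpoint = -1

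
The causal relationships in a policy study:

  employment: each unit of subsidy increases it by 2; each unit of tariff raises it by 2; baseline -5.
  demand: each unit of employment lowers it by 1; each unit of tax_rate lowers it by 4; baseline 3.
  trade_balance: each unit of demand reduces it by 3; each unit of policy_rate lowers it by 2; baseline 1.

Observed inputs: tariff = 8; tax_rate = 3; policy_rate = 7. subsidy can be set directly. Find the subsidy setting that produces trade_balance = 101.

subsidy = 9

Substituting into the employment equation gives employment = 2*subsidy + 11.
Substituting into the demand equation gives demand = -2*subsidy - 20.
Substituting into the trade_balance equation gives trade_balance = 6*subsidy + 47.
Solve 6*subsidy + 47 = 101: subsidy = (101 - 47) / 6 = 9.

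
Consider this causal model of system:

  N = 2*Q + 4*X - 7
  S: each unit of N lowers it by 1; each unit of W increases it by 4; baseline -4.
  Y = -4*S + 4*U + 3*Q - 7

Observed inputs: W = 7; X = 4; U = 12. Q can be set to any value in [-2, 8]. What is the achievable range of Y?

Substituting into the N equation gives N = 2*Q + 9.
S becomes -2*Q + 15.
Substituting into the Y equation gives Y = 11*Q - 19.
Linear in Q, so extremes are at the endpoints: Q = -2 gives Y = -41; Q = 8 gives Y = 69.

-41 to 69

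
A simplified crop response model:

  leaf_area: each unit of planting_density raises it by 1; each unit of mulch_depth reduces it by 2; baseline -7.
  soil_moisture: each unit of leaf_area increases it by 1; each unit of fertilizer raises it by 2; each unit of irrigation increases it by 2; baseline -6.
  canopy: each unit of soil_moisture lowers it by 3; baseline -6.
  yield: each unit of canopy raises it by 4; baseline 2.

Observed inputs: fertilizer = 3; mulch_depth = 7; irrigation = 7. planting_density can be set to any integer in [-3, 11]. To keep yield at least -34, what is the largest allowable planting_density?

Substituting into the leaf_area equation gives leaf_area = planting_density - 21.
Substituting into the soil_moisture equation gives soil_moisture = planting_density - 7.
Substituting into the canopy equation gives canopy = -3*planting_density + 15.
yield becomes -12*planting_density + 62.
Require -12*planting_density + 62 ≥ -34, so planting_density ≤ 8.
The largest integer in [-3, 11] satisfying this is 8.

planting_density = 8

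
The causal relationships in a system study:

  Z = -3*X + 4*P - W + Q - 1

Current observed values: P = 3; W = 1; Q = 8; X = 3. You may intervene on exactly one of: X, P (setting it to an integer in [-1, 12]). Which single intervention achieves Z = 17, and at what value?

set P = 5

Intervening on X: Z = -3*X + 18. Reaching 17 requires X = 1/3, not an integer.
Intervening on P: with other inputs at their observed values, Z = 4*P - 3. Solving for 17 gives P = 5, within [-1, 12].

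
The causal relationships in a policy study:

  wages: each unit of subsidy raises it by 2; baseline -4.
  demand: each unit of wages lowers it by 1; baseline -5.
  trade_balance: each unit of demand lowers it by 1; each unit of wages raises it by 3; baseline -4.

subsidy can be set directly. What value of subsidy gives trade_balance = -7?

Substituting into the demand equation gives demand = -2*subsidy - 1.
So trade_balance = 8*subsidy - 15.
Solve 8*subsidy - 15 = -7: subsidy = (-7 + 15) / 8 = 1.

subsidy = 1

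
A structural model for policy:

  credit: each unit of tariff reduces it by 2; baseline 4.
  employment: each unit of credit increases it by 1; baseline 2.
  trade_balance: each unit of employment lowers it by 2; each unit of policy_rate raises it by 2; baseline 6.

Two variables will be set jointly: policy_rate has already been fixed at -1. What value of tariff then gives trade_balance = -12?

tariff = -1

With policy_rate held at -1:
Substituting into the employment equation gives employment = -2*tariff + 6.
Substituting into the trade_balance equation gives trade_balance = 4*tariff - 8.
Solve 4*tariff - 8 = -12: tariff = (-12 + 8) / 4 = -1.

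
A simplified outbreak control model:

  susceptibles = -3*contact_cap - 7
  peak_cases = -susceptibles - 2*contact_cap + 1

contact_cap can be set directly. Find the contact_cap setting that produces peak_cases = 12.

contact_cap = 4

Substituting into the peak_cases equation gives peak_cases = contact_cap + 8.
Solve contact_cap + 8 = 12: contact_cap = (12 - 8) / 1 = 4.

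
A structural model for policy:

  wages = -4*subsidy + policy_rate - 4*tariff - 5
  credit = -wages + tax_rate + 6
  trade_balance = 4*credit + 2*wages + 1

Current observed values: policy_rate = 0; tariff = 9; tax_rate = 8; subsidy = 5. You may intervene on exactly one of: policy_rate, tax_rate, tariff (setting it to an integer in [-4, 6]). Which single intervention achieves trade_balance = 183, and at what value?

set policy_rate = -2

Intervening on policy_rate: with other inputs at their observed values, trade_balance = -2*policy_rate + 179. Solving for 183 gives policy_rate = -2, within [-4, 6].
Intervening on tax_rate: trade_balance = 4*tax_rate + 147. Reaching 183 requires tax_rate = 9, outside [-4, 6].
Intervening on tariff: trade_balance = 8*tariff + 107. Reaching 183 requires tariff = 19/2, not an integer.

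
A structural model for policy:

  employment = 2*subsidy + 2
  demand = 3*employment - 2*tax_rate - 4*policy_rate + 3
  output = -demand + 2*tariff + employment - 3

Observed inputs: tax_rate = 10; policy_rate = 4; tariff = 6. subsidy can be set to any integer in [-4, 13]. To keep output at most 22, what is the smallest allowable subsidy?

Substituting into the demand equation gives demand = 6*subsidy - 27.
This gives output = -4*subsidy + 38.
Require -4*subsidy + 38 ≤ 22, so subsidy ≥ 4.
The smallest integer in [-4, 13] satisfying this is 4.

subsidy = 4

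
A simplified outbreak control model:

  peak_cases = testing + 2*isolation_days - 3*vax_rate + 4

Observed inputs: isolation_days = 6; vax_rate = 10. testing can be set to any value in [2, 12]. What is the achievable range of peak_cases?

-12 to -2

Substituting into the peak_cases equation gives peak_cases = testing - 14.
Linear in testing, so extremes are at the endpoints: testing = 2 gives peak_cases = -12; testing = 12 gives peak_cases = -2.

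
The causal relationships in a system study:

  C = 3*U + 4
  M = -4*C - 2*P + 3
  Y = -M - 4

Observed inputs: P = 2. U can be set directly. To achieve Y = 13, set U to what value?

Substituting into the M equation gives M = -12*U - 17.
So Y = 12*U + 13.
Solve 12*U + 13 = 13: U = (13 - 13) / 12 = 0.

U = 0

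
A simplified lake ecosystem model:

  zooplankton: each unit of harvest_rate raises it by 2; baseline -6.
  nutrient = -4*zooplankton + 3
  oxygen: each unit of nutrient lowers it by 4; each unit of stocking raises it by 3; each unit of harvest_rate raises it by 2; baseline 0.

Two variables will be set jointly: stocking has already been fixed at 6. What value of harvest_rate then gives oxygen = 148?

With stocking held at 6:
Substituting into the nutrient equation gives nutrient = -8*harvest_rate + 27.
Substituting into the oxygen equation gives oxygen = 34*harvest_rate - 90.
Solve 34*harvest_rate - 90 = 148: harvest_rate = (148 + 90) / 34 = 7.

harvest_rate = 7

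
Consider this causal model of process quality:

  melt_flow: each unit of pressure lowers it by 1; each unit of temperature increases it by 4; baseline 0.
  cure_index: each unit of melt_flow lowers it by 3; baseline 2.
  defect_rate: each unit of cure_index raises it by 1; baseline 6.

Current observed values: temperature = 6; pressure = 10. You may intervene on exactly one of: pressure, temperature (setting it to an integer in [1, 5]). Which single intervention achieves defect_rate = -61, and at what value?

Intervening on pressure: with other inputs at their observed values, defect_rate = 3*pressure - 64. Solving for -61 gives pressure = 1, within [1, 5].
Intervening on temperature: defect_rate = -12*temperature + 38. Reaching -61 requires temperature = 33/4, not an integer.

set pressure = 1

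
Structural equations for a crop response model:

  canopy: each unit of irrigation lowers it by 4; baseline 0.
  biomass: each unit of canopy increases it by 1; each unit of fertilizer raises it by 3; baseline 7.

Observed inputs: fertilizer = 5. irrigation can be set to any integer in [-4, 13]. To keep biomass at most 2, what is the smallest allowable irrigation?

Substituting into the biomass equation gives biomass = -4*irrigation + 22.
Require -4*irrigation + 22 ≤ 2, so irrigation ≥ 5.
The smallest integer in [-4, 13] satisfying this is 5.

irrigation = 5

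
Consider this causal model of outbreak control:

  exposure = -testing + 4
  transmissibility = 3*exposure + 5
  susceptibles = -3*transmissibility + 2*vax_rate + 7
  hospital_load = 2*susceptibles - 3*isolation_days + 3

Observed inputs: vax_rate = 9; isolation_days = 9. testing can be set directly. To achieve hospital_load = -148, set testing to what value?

Substituting into the transmissibility equation gives transmissibility = -3*testing + 17.
Substituting into the susceptibles equation gives susceptibles = 9*testing - 26.
Substituting into the hospital_load equation gives hospital_load = 18*testing - 76.
Solve 18*testing - 76 = -148: testing = (-148 + 76) / 18 = -4.

testing = -4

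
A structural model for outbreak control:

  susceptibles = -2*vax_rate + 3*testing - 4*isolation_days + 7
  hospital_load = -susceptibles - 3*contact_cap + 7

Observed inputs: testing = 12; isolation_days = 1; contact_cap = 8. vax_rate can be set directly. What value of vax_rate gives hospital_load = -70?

Substituting into the susceptibles equation gives susceptibles = -2*vax_rate + 39.
This gives hospital_load = 2*vax_rate - 56.
Solve 2*vax_rate - 56 = -70: vax_rate = (-70 + 56) / 2 = -7.

vax_rate = -7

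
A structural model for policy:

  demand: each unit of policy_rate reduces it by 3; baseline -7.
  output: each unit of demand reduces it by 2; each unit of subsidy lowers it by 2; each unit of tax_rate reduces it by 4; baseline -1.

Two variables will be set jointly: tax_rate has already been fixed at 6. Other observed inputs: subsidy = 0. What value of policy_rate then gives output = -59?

policy_rate = -8

With tax_rate held at 6:
Substituting into the output equation gives output = 6*policy_rate - 11.
Solve 6*policy_rate - 11 = -59: policy_rate = (-59 + 11) / 6 = -8.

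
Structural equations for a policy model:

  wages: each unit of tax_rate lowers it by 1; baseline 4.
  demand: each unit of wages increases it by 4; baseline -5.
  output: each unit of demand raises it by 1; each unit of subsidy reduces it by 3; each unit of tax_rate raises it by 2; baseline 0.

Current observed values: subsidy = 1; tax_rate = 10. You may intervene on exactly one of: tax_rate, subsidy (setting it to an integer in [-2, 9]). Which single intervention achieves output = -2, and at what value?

Intervening on tax_rate: with other inputs at their observed values, output = -2*tax_rate + 8. Solving for -2 gives tax_rate = 5, within [-2, 9].
Intervening on subsidy: output = -3*subsidy - 9. Reaching -2 requires subsidy = -7/3, not an integer.

set tax_rate = 5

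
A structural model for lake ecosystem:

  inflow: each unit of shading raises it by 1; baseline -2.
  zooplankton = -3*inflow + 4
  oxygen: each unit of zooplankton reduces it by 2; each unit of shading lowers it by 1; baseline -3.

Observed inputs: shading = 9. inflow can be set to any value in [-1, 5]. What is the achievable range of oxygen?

-26 to 10

Intervening on inflow fixes its value directly, overriding its dependence on shading.
Substituting into the oxygen equation gives oxygen = 6*inflow - 20.
Linear in inflow, so extremes are at the endpoints: inflow = -1 gives oxygen = -26; inflow = 5 gives oxygen = 10.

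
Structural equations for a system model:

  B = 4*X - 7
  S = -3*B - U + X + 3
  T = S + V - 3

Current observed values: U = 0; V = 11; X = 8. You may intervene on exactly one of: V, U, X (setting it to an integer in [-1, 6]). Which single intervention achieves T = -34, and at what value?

Intervening on V: T = V - 67. Reaching -34 requires V = 33, outside [-1, 6].
Intervening on U: T = -U - 56. Reaching -34 requires U = -22, outside [-1, 6].
Intervening on X: with other inputs at their observed values, T = -11*X + 32. Solving for -34 gives X = 6, within [-1, 6].

set X = 6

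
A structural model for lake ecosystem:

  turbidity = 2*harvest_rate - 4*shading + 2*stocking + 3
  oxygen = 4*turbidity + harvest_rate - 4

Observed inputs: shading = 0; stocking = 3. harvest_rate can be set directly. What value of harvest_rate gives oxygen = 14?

Substituting into the turbidity equation gives turbidity = 2*harvest_rate + 9.
oxygen becomes 9*harvest_rate + 32.
Solve 9*harvest_rate + 32 = 14: harvest_rate = (14 - 32) / 9 = -2.

harvest_rate = -2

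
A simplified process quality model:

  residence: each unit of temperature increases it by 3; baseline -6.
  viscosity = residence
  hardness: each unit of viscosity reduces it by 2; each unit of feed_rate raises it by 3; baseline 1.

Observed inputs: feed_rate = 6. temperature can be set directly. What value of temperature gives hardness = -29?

Substituting into the viscosity equation gives viscosity = 3*temperature - 6.
So hardness = -6*temperature + 31.
Solve -6*temperature + 31 = -29: temperature = (-29 - 31) / -6 = 10.

temperature = 10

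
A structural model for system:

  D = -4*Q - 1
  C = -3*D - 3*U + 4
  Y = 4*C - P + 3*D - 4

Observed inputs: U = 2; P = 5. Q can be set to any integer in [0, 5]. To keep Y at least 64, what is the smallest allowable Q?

Q = 2

Substituting into the C equation gives C = 12*Q + 1.
Substituting into the Y equation gives Y = 36*Q - 8.
Require 36*Q - 8 ≥ 64, so Q ≥ 2.
The smallest integer in [0, 5] satisfying this is 2.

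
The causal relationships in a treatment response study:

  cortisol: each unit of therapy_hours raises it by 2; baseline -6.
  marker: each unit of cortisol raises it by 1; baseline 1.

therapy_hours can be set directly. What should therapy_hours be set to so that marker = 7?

Substituting into the marker equation gives marker = 2*therapy_hours - 5.
Solve 2*therapy_hours - 5 = 7: therapy_hours = (7 + 5) / 2 = 6.

therapy_hours = 6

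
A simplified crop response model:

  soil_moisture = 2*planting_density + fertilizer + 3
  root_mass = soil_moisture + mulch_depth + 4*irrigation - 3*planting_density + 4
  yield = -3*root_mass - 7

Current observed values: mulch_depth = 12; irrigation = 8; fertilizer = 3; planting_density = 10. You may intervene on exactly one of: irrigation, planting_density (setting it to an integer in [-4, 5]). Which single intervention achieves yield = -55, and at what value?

Intervening on irrigation: with other inputs at their observed values, yield = -12*irrigation - 43. Solving for -55 gives irrigation = 1, within [-4, 5].
Intervening on planting_density: yield = 3*planting_density - 169. Reaching -55 requires planting_density = 38, outside [-4, 5].

set irrigation = 1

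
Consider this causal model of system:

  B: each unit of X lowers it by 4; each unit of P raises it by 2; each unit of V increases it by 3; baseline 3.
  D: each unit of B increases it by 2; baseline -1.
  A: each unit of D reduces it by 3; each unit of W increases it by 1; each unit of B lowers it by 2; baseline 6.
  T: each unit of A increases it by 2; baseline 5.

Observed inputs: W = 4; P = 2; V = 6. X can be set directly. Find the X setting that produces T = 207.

Substituting into the B equation gives B = -4*X + 25.
D becomes -8*X + 49.
Substituting into the A equation gives A = 32*X - 187.
This gives T = 64*X - 369.
Solve 64*X - 369 = 207: X = (207 + 369) / 64 = 9.

X = 9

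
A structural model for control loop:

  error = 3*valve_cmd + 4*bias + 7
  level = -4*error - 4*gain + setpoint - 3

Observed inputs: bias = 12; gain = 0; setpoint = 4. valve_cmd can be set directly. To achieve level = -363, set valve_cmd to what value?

valve_cmd = 12

Substituting into the error equation gives error = 3*valve_cmd + 55.
Substituting into the level equation gives level = -12*valve_cmd - 219.
Solve -12*valve_cmd - 219 = -363: valve_cmd = (-363 + 219) / -12 = 12.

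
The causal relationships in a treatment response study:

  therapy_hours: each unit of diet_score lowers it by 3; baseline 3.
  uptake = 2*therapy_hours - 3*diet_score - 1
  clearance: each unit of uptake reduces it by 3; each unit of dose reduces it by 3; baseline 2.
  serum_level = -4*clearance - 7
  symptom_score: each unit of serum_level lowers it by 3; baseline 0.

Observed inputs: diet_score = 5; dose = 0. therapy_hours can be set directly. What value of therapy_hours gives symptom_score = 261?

therapy_hours = 5

Intervening on therapy_hours fixes its value directly, overriding its dependence on diet_score.
Substituting into the uptake equation gives uptake = 2*therapy_hours - 16.
Substituting into the clearance equation gives clearance = -6*therapy_hours + 50.
So serum_level = 24*therapy_hours - 207.
Substituting into the symptom_score equation gives symptom_score = -72*therapy_hours + 621.
Solve -72*therapy_hours + 621 = 261: therapy_hours = (261 - 621) / -72 = 5.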